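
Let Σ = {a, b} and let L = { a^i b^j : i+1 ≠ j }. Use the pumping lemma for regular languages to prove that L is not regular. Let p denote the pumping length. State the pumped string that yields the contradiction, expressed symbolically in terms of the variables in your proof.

Suppose for contradiction that L is regular, and let p be the pumping length.
Choose w = a^p b^{p+p!+1}. Since p ≠ (p+p!+1)-1 = p+p!, w ∈ L; and |w| ≥ p.
The pumping lemma gives a decomposition w = xyz where |xy| ≤ p and |y| > 0.
Because |xy| ≤ p and w begins with p copies of a, we have y = a^k with 1 ≤ k ≤ p.
Since 1 ≤ k ≤ p, k divides p!; set t = 1 + p!/k. Then xy^t z has p + (p!/k)·k = p + p! copies of a. Now the a-count is p+p! and (b-count)-1 = (p+p!+1)-1 = p+p!, so i+1 ≠ j fails. So xy^t z = a^{p+p!} b^{p+p!+1} ∉ L.
This is a contradiction; hence L is not regular.

a^{p+p!} b^{p+p!+1}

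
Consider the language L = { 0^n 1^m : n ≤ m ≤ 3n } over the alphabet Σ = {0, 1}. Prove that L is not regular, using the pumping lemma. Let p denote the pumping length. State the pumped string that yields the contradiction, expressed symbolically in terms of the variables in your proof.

Suppose for contradiction that L is regular, and let p be the pumping length.
Take w = 0^p 1^p ∈ L (since p ≤ p ≤ 3p), with |w| = 2p ≥ p.
The pumping lemma gives a decomposition w = xyz where |xy| ≤ p and y is nonempty.
Since the first p symbols of w are all 0's and |xy| ≤ p, y lies entirely in the leading 0-block: y = 0^k for some k with 1 ≤ k ≤ p.
Pump with i = 2: xy^2z = 0^{p+k} 1^p. Now n = p+k > p = m, so the condition n ≤ m fails. Thus xy^2z ∉ L.
Contradiction. Therefore L is not regular.

0^{p+k} 1^p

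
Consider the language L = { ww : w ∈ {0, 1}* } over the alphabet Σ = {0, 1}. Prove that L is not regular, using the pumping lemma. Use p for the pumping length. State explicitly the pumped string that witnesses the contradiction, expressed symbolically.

Assume L is regular; let p be its pumping constant.
Take w = 0^p 1^p 0^p 1^p = uu where u = 0^p1^p; then w ∈ L and |w| = 4p ≥ p.
The pumping lemma gives a decomposition w = xyz where |xy| ≤ p and |y| > 0.
Because |xy| ≤ p and w begins with p copies of 0, we have y = 0^k with 1 ≤ k ≤ p.
Pump with i = 2: xy^2z = 0^{p+k} 1^p 0^p 1^p, of length 4p+k. Suppose this equals vv. The string starts with 0 and ends with 1, so v does too; thus the boundary between the two copies of v is a 1→0 transition. There is exactly one such transition, at position 2p+k, so |v| = 2p+k and |vv| = 4p+2k ≠ 4p+k since k ≥ 1. So xy^2z ∉ L.
This is a contradiction; hence L is not regular.

0^{p+k} 1^p 0^p 1^p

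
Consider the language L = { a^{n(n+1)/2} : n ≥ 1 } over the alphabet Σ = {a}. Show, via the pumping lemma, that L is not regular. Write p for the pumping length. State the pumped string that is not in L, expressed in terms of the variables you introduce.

Assume L is regular. Let p be the pumping length given by the pumping lemma.
Take w = a^{p(p+1)/2} ∈ L with |w| = p(p+1)/2 ≥ p.
Write w = xyz as guaranteed by the lemma, with |xy| ≤ p and y is nonempty.
Then y = a^k for some k with 1 ≤ k ≤ p.
Pump with i = 2: xy^2z = a^{p(p+1)/2+k}. Since 1 ≤ k ≤ p, p(p+1)/2 < p(p+1)/2+k ≤ p(p+1)/2+p < (p+1)(p+2)/2, so p(p+1)/2+k is strictly between consecutive triangular numbers. So xy^2z ∉ L.
This contradicts the pumping lemma, so L is not regular.

a^{p(p+1)/2+k}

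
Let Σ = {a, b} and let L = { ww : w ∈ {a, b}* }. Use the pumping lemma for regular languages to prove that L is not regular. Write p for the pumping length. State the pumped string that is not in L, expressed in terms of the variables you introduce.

Assume L is regular. Let p be the pumping length given by the pumping lemma.
Take w = a^p b^p a^p b^p = uu where u = a^pb^p; then w ∈ L and |w| = 4p ≥ p.
By the pumping lemma, w = xyz with |xy| ≤ p and |y| ≥ 1.
Because |xy| ≤ p and w begins with p copies of a, we have y = a^k with 1 ≤ k ≤ p.
Pump with i = 2: xy^2z = a^{p+k} b^p a^p b^p, of length 4p+k. Suppose this equals vv. The string starts with a and ends with b, so v does too; thus the boundary between the two copies of v is a b→a transition. There is exactly one such transition, at position 2p+k, so |v| = 2p+k and |vv| = 4p+2k ≠ 4p+k since k ≥ 1. So xy^2z ∉ L.
This contradicts the pumping lemma, so L is not regular.

a^{p+k} b^p a^p b^p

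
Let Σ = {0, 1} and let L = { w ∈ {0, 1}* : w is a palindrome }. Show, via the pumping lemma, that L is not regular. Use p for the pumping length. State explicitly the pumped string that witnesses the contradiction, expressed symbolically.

Suppose for contradiction that L is regular, and let p be the pumping length.
Take w = 0^p 1 0^p, a palindrome of length 2p+1 ≥ p.
Write w = xyz as guaranteed by the lemma, with |xy| ≤ p and |y| > 0.
The first p characters of w are 0's, so xy (and hence y) consists only of 0's. Write y = 0^k, 1 ≤ k ≤ p.
Pump with i = 2: xy^2z = 0^{p+k} 1 0^p. Its reverse is 0^p 1 0^{p+k}, which differs from xy^2z since k ≥ 1. So xy^2z is not a palindrome and xy^2z ∉ L.
Contradiction. Therefore L is not regular.

0^{p+k} 1 0^p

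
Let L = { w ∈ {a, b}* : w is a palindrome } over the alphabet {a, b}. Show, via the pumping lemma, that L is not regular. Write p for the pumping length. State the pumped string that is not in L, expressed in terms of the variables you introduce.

Toward a contradiction, assume L is regular with pumping length p.
Take w = a^p b a^p, a palindrome of length 2p+1 ≥ p.
By the pumping lemma, w = xyz with |xy| ≤ p and |y| ≥ 1.
The first p characters of w are a's, so xy (and hence y) consists only of a's. Write y = a^k, 1 ≤ k ≤ p.
Pump with i = 2: xy^2z = a^{p+k} b a^p. Its reverse is a^p b a^{p+k}, which differs from xy^2z since k ≥ 1. So xy^2z is not a palindrome and xy^2z ∉ L.
Contradiction. Therefore L is not regular.

a^{p+k} b a^p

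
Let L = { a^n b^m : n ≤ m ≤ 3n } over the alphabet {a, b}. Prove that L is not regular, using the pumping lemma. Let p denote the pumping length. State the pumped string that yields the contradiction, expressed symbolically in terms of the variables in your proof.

Toward a contradiction, assume L is regular with pumping length p.
Take w = a^p b^p ∈ L (since p ≤ p ≤ 3p), with |w| = 2p ≥ p.
Write w = xyz as guaranteed by the lemma, with |xy| ≤ p and |y| ≥ 1.
Because |xy| ≤ p and w begins with p copies of a, we have y = a^k with 1 ≤ k ≤ p.
Pump with i = 2: xy^2z = a^{p+k} b^p. Now n = p+k > p = m, so the condition n ≤ m fails. Thus xy^2z ∉ L.
This contradicts the pumping lemma, so L is not regular.

a^{p+k} b^p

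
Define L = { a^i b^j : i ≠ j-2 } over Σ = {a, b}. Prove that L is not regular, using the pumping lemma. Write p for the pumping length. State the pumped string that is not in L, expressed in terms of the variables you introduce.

a^{p+p!} b^{p+p!+2}

Assume L is regular. Let p be the pumping length given by the pumping lemma.
Choose w = a^p b^{p+p!+2}. Since p ≠ (p+p!+2)-2 = p+p!, w ∈ L; and |w| ≥ p.
Write w = xyz as guaranteed by the lemma, with |xy| ≤ p and y is nonempty.
The first p characters of w are a's, so xy (and hence y) consists only of a's. Write y = a^k, 1 ≤ k ≤ p.
Since 1 ≤ k ≤ p, k divides p!; set t = 1 + p!/k. Then xy^t z has p + (p!/k)·k = p + p! copies of a. Now the a-count is p+p! and (b-count)-2 = (p+p!+2)-2 = p+p!, so i ≠ j-2 fails. So xy^t z = a^{p+p!} b^{p+p!+2} ∉ L.
This contradicts the pumping lemma, so L is not regular.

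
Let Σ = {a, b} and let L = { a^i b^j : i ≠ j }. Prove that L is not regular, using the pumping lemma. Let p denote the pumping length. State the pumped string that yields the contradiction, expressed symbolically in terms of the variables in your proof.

Toward a contradiction, assume L is regular with pumping length p.
Choose w = a^p b^{p+p!}. Since p ≠ p+p!, w ∈ L; and |w| ≥ p.
The pumping lemma gives a decomposition w = xyz where |xy| ≤ p and |y| ≥ 1.
The first p characters of w are a's, so xy (and hence y) consists only of a's. Write y = a^k, 1 ≤ k ≤ p.
Since 1 ≤ k ≤ p, k divides p!; set t = 1 + p!/k. Then xy^t z has p + (p!/k)·k = p + p! copies of a. Now the a-count equals the b-count, so i ≠ j fails. So xy^t z = a^{p+p!} b^{p+p!} ∉ L.
Contradiction. Therefore L is not regular.

a^{p+p!} b^{p+p!}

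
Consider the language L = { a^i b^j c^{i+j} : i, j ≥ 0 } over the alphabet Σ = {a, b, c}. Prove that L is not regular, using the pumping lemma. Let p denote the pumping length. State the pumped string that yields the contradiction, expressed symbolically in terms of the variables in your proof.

a^{p+k} b^p c^{2p}

Suppose for contradiction that L is regular, and let p be the pumping length.
Take w = a^p b^p c^{2p} ∈ L (with i=j=p, i+j=2p), |w| = 4p ≥ p.
The pumping lemma gives a decomposition w = xyz where |xy| ≤ p and |y| > 0.
Because |xy| ≤ p and w begins with p copies of a, we have y = a^k with 1 ≤ k ≤ p.
Consider xy^2z = a^{p+k} b^p c^{2p}. Now the a- and b-counts sum to 2p+k, but the c-count is 2p ≠ 2p+k. So xy^2z ∉ L.
This is a contradiction; hence L is not regular.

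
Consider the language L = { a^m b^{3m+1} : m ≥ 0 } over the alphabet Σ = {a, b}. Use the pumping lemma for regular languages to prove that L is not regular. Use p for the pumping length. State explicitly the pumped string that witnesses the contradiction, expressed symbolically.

Suppose for contradiction that L is regular, and let p be the pumping length.
Let w = a^p b^{3p+1} ∈ L; note |w| = 4p+1 ≥ p.
The pumping lemma gives a decomposition w = xyz where |xy| ≤ p and |y| ≥ 1.
Since the first p symbols of w are all a's and |xy| ≤ p, y lies entirely in the leading a-block: y = a^k for some k with 1 ≤ k ≤ p.
Pump with i = 2: xy^2z = a^{p+k} b^{3p+1}. For this to lie in L we would need 3p+1 = 3(p+k)+1, which forces k = 0. But k ≥ 1, so xy^2z ∉ L.
Contradiction. Therefore L is not regular.

a^{p+k} b^{3p+1}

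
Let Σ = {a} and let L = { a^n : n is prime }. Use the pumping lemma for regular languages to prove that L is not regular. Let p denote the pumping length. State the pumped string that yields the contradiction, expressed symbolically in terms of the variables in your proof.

Assume L is regular. Let p be the pumping length given by the pumping lemma.
Let q be a prime with q ≥ p+2 (infinitely many primes exist), and take w = a^q ∈ L with |w| = q ≥ p.
The pumping lemma gives a decomposition w = xyz where |xy| ≤ p and |y| > 0.
Then y = a^k for some k with 1 ≤ k ≤ p.
Since 1 ≤ k ≤ p, |xz| = q-k. Pump with i = q+1: |xy^{q+1}z| = (q-k)+(q+1)k = q+qk = q(1+k), which is composite (both factors ≥ 2). So xy^{q+1}z = a^{q(1+k)} ∉ L.
Contradiction. Therefore L is not regular.

a^{q(1+k)}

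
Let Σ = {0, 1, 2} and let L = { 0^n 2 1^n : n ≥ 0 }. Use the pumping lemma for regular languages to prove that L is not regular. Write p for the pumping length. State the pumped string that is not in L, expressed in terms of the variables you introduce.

0^{p+k} 2 1^p

Suppose for contradiction that L is regular, and let p be the pumping length.
Take w = 0^p 2 1^p ∈ L with |w| = 2p+1 ≥ p.
The pumping lemma gives a decomposition w = xyz where |xy| ≤ p and y is nonempty.
Since the first p symbols of w are all 0's and |xy| ≤ p, y lies entirely in the leading 0-block: y = 0^k for some k with 1 ≤ k ≤ p.
Pump with i = 2: xy^2z = 0^{p+k} 2 1^p, which would require p+k = p. But k ≥ 1, so xy^2z ∉ L.
This contradicts the pumping lemma, so L is not regular.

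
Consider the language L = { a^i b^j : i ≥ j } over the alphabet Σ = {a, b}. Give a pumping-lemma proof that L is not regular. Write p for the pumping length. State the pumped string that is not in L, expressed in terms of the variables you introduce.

a^{p-k} b^p

Assume L is regular; let p be its pumping constant.
Choose w = a^p b^p ∈ L, with |w| = 2p ≥ p.
Write w = xyz as guaranteed by the lemma, with |xy| ≤ p and |y| ≥ 1.
Because |xy| ≤ p and w begins with p copies of a, we have y = a^k with 1 ≤ k ≤ p.
Consider xy^0z = xz = a^{p-k} b^p. Since k ≥ 1, the a-count p-k is less than p, so i ≥ j fails; thus xz ∉ L.
Contradiction. Therefore L is not regular.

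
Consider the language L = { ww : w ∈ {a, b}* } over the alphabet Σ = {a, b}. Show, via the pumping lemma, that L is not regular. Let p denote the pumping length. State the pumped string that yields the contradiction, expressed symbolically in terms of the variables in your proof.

a^{p+k} b^p a^p b^p

Toward a contradiction, assume L is regular with pumping length p.
Take w = a^p b^p a^p b^p = uu where u = a^pb^p; then w ∈ L and |w| = 4p ≥ p.
The pumping lemma gives a decomposition w = xyz where |xy| ≤ p and |y| > 0.
Since the first p symbols of w are all a's and |xy| ≤ p, y lies entirely in the leading a-block: y = a^k for some k with 1 ≤ k ≤ p.
Pump with i = 2: xy^2z = a^{p+k} b^p a^p b^p, of length 4p+k. Suppose this equals vv. The string starts with a and ends with b, so v does too; thus the boundary between the two copies of v is a b→a transition. There is exactly one such transition, at position 2p+k, so |v| = 2p+k and |vv| = 4p+2k ≠ 4p+k since k ≥ 1. So xy^2z ∉ L.
This contradicts the pumping lemma, so L is not regular.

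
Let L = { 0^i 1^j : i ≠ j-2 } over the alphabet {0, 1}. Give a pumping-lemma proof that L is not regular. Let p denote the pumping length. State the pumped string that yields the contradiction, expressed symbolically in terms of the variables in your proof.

0^{p+p!} 1^{p+p!+2}

Toward a contradiction, assume L is regular with pumping length p.
Choose w = 0^p 1^{p+p!+2}. Since p ≠ (p+p!+2)-2 = p+p!, w ∈ L; and |w| ≥ p.
By the pumping lemma, w = xyz with |xy| ≤ p and |y| ≥ 1.
Since the first p symbols of w are all 0's and |xy| ≤ p, y lies entirely in the leading 0-block: y = 0^k for some k with 1 ≤ k ≤ p.
Since 1 ≤ k ≤ p, k divides p!; set t = 1 + p!/k. Then xy^t z has p + (p!/k)·k = p + p! copies of 0. Now the 0-count is p+p! and (1-count)-2 = (p+p!+2)-2 = p+p!, so i ≠ j-2 fails. So xy^t z = 0^{p+p!} 1^{p+p!+2} ∉ L.
This is a contradiction; hence L is not regular.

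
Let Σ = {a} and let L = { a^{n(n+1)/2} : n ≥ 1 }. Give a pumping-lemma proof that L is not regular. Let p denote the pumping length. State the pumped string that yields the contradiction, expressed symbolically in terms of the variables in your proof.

Toward a contradiction, assume L is regular with pumping length p.
Take w = a^{p(p+1)/2} ∈ L with |w| = p(p+1)/2 ≥ p.
The pumping lemma gives a decomposition w = xyz where |xy| ≤ p and |y| ≥ 1.
Then y = a^k for some k with 1 ≤ k ≤ p.
Pump with i = 2: xy^2z = a^{p(p+1)/2+k}. Since 1 ≤ k ≤ p, p(p+1)/2 < p(p+1)/2+k ≤ p(p+1)/2+p < (p+1)(p+2)/2, so p(p+1)/2+k is strictly between consecutive triangular numbers. So xy^2z ∉ L.
This is a contradiction; hence L is not regular.

a^{p(p+1)/2+k}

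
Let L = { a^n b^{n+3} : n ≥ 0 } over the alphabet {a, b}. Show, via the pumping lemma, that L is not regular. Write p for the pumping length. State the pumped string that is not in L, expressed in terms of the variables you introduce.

a^{p+k} b^{p+3}

Assume L is regular; let p be its pumping constant.
Take w = a^p b^{p+3}. Then w ∈ L and |w| = 2p+3 ≥ p.
By the pumping lemma, w = xyz with |xy| ≤ p and |y| ≥ 1.
Because |xy| ≤ p and w begins with p copies of a, we have y = a^k with 1 ≤ k ≤ p.
Pump with i = 2: xy^2z = a^{p+k} b^{p+3}. For this to lie in L we would need p+3 = (p+k)+3, which forces k = 0. But k ≥ 1, so xy^2z ∉ L.
This is a contradiction; hence L is not regular.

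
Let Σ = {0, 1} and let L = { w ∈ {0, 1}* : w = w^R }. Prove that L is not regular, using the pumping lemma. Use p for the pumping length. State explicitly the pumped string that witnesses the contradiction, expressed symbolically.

0^{p+k} 1 0^p

Assume L is regular. Let p be the pumping length given by the pumping lemma.
Take w = 0^p 1 0^p, a palindrome of length 2p+1 ≥ p.
Write w = xyz as guaranteed by the lemma, with |xy| ≤ p and |y| ≥ 1.
Because |xy| ≤ p and w begins with p copies of 0, we have y = 0^k with 1 ≤ k ≤ p.
Pump with i = 2: xy^2z = 0^{p+k} 1 0^p. Its reverse is 0^p 1 0^{p+k}, which differs from xy^2z since k ≥ 1. So xy^2z is not a palindrome and xy^2z ∉ L.
This is a contradiction; hence L is not regular.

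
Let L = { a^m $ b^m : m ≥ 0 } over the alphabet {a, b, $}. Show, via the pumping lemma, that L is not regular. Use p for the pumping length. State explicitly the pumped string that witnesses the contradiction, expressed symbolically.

Assume L is regular. Let p be the pumping length given by the pumping lemma.
Take w = a^p $ b^p ∈ L with |w| = 2p+1 ≥ p.
The pumping lemma gives a decomposition w = xyz where |xy| ≤ p and |y| ≥ 1.
Since the first p symbols of w are all a's and |xy| ≤ p, y lies entirely in the leading a-block: y = a^k for some k with 1 ≤ k ≤ p.
Pump with i = 2: xy^2z = a^{p+k} $ b^p, which would require p+k = p. But k ≥ 1, so xy^2z ∉ L.
Contradiction. Therefore L is not regular.

a^{p+k} $ b^p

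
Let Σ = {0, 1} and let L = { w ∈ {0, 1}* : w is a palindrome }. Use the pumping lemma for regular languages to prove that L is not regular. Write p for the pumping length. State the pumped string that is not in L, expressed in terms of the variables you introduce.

Toward a contradiction, assume L is regular with pumping length p.
Take w = 0^p 1 0^p, a palindrome of length 2p+1 ≥ p.
By the pumping lemma, w = xyz with |xy| ≤ p and |y| > 0.
The first p characters of w are 0's, so xy (and hence y) consists only of 0's. Write y = 0^k, 1 ≤ k ≤ p.
Pump with i = 2: xy^2z = 0^{p+k} 1 0^p. Its reverse is 0^p 1 0^{p+k}, which differs from xy^2z since k ≥ 1. So xy^2z is not a palindrome and xy^2z ∉ L.
This is a contradiction; hence L is not regular.

0^{p+k} 1 0^p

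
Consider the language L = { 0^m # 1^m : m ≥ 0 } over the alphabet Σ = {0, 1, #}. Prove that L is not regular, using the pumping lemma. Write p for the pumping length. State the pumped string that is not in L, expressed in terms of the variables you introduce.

0^{p+k} # 1^p

Toward a contradiction, assume L is regular with pumping length p.
Take w = 0^p # 1^p ∈ L with |w| = 2p+1 ≥ p.
Write w = xyz as guaranteed by the lemma, with |xy| ≤ p and y is nonempty.
Because |xy| ≤ p and w begins with p copies of 0, we have y = 0^k with 1 ≤ k ≤ p.
Pump with i = 2: xy^2z = 0^{p+k} # 1^p, which would require p+k = p. But k ≥ 1, so xy^2z ∉ L.
This contradicts the pumping lemma, so L is not regular.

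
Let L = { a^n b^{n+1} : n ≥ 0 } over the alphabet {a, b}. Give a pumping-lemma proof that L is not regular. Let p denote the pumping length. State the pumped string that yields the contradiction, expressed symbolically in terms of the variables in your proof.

Assume L is regular. Let p be the pumping length given by the pumping lemma.
Take w = a^p b^{p+1}. Then w ∈ L and |w| = 2p+1 ≥ p.
The pumping lemma gives a decomposition w = xyz where |xy| ≤ p and |y| ≥ 1.
Because |xy| ≤ p and w begins with p copies of a, we have y = a^k with 1 ≤ k ≤ p.
Pump with i = 2: xy^2z = a^{p+k} b^{p+1}. For this to lie in L we would need p+1 = (p+k)+1, which forces k = 0. But k ≥ 1, so xy^2z ∉ L.
This is a contradiction; hence L is not regular.

a^{p+k} b^{p+1}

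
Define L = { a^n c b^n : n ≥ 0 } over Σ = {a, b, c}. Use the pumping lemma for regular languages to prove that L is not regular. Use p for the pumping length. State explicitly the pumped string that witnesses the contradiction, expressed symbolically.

a^{p+k} c b^p

Suppose for contradiction that L is regular, and let p be the pumping length.
Take w = a^p c b^p ∈ L with |w| = 2p+1 ≥ p.
The pumping lemma gives a decomposition w = xyz where |xy| ≤ p and |y| > 0.
Because |xy| ≤ p and w begins with p copies of a, we have y = a^k with 1 ≤ k ≤ p.
Pump with i = 2: xy^2z = a^{p+k} c b^p, which would require p+k = p. But k ≥ 1, so xy^2z ∉ L.
This is a contradiction; hence L is not regular.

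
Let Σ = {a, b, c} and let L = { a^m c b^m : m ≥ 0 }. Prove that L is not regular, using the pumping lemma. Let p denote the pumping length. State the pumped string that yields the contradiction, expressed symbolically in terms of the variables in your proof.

a^{p+k} c b^p

Suppose for contradiction that L is regular, and let p be the pumping length.
Take w = a^p c b^p ∈ L with |w| = 2p+1 ≥ p.
By the pumping lemma, w = xyz with |xy| ≤ p and |y| ≥ 1.
Since the first p symbols of w are all a's and |xy| ≤ p, y lies entirely in the leading a-block: y = a^k for some k with 1 ≤ k ≤ p.
Pump with i = 2: xy^2z = a^{p+k} c b^p, which would require p+k = p. But k ≥ 1, so xy^2z ∉ L.
This is a contradiction; hence L is not regular.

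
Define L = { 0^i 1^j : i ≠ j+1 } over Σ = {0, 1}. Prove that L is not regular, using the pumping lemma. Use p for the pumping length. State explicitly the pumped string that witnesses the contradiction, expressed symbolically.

0^{p+p!} 1^{p+p!-1}

Assume L is regular. Let p be the pumping length given by the pumping lemma.
Choose w = 0^p 1^{p+p!-1}. Since p ≠ (p+p!-1)+1 = p+p!, w ∈ L; and |w| ≥ p.
Write w = xyz as guaranteed by the lemma, with |xy| ≤ p and y is nonempty.
Since the first p symbols of w are all 0's and |xy| ≤ p, y lies entirely in the leading 0-block: y = 0^k for some k with 1 ≤ k ≤ p.
Since 1 ≤ k ≤ p, k divides p!; set t = 1 + p!/k. Then xy^t z has p + (p!/k)·k = p + p! copies of 0. Now the 0-count is p+p! and (1-count)+1 = (p+p!-1)+1 = p+p!, so i ≠ j+1 fails. So xy^t z = 0^{p+p!} 1^{p+p!-1} ∉ L.
This is a contradiction; hence L is not regular.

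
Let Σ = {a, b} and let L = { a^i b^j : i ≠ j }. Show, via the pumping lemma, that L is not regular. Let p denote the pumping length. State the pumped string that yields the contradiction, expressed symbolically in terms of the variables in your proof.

a^{p+p!} b^{p+p!}

Assume L is regular. Let p be the pumping length given by the pumping lemma.
Choose w = a^p b^{p+p!}. Since p ≠ p+p!, w ∈ L; and |w| ≥ p.
Write w = xyz as guaranteed by the lemma, with |xy| ≤ p and y is nonempty.
Since the first p symbols of w are all a's and |xy| ≤ p, y lies entirely in the leading a-block: y = a^k for some k with 1 ≤ k ≤ p.
Since 1 ≤ k ≤ p, k divides p!; set t = 1 + p!/k. Then xy^t z has p + (p!/k)·k = p + p! copies of a. Now the a-count equals the b-count, so i ≠ j fails. So xy^t z = a^{p+p!} b^{p+p!} ∉ L.
Contradiction. Therefore L is not regular.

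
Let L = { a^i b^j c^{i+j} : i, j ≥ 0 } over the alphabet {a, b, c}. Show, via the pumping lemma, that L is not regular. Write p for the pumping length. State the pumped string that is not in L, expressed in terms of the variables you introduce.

Assume L is regular. Let p be the pumping length given by the pumping lemma.
Take w = a^p b^p c^{2p} ∈ L (with i=j=p, i+j=2p), |w| = 4p ≥ p.
By the pumping lemma, w = xyz with |xy| ≤ p and |y| ≥ 1.
Because |xy| ≤ p and w begins with p copies of a, we have y = a^k with 1 ≤ k ≤ p.
Consider xy^2z = a^{p+k} b^p c^{2p}. Now the a- and b-counts sum to 2p+k, but the c-count is 2p ≠ 2p+k. So xy^2z ∉ L.
This is a contradiction; hence L is not regular.

a^{p+k} b^p c^{2p}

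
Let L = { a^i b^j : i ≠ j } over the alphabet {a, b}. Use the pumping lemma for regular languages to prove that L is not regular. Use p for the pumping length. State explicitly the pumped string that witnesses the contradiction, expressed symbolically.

Suppose for contradiction that L is regular, and let p be the pumping length.
Choose w = a^p b^{p+p!}. Since p ≠ p+p!, w ∈ L; and |w| ≥ p.
The pumping lemma gives a decomposition w = xyz where |xy| ≤ p and |y| > 0.
Because |xy| ≤ p and w begins with p copies of a, we have y = a^k with 1 ≤ k ≤ p.
Since 1 ≤ k ≤ p, k divides p!; set t = 1 + p!/k. Then xy^t z has p + (p!/k)·k = p + p! copies of a. Now the a-count equals the b-count, so i ≠ j fails. So xy^t z = a^{p+p!} b^{p+p!} ∉ L.
This is a contradiction; hence L is not regular.

a^{p+p!} b^{p+p!}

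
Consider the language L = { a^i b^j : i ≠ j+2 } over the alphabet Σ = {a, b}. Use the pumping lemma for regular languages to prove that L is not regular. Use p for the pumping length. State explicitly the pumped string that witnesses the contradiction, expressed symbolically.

Assume L is regular; let p be its pumping constant.
Choose w = a^p b^{p+p!-2}. Since p ≠ (p+p!-2)+2 = p+p!, w ∈ L; and |w| ≥ p.
By the pumping lemma, w = xyz with |xy| ≤ p and |y| ≥ 1.
Since the first p symbols of w are all a's and |xy| ≤ p, y lies entirely in the leading a-block: y = a^k for some k with 1 ≤ k ≤ p.
Since 1 ≤ k ≤ p, k divides p!; set t = 1 + p!/k. Then xy^t z has p + (p!/k)·k = p + p! copies of a. Now the a-count is p+p! and (b-count)+2 = (p+p!-2)+2 = p+p!, so i ≠ j+2 fails. So xy^t z = a^{p+p!} b^{p+p!-2} ∉ L.
Contradiction. Therefore L is not regular.

a^{p+p!} b^{p+p!-2}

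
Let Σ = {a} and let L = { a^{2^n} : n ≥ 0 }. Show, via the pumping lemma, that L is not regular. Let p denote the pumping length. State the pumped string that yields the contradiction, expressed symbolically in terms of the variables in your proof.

Suppose for contradiction that L is regular, and let p be the pumping length.
Take w = a^{2^p} ∈ L with |w| = 2^p ≥ p.
Write w = xyz as guaranteed by the lemma, with |xy| ≤ p and |y| > 0.
Then y = a^k for some k with 1 ≤ k ≤ p.
Pump with i = 2: xy^2z = a^{2^p+k}. Since 1 ≤ k ≤ p < 2^p, we have 2^p < 2^p+k < 2^{p+1}, so 2^p+k is not a power of 2. So xy^2z ∉ L.
This contradicts the pumping lemma, so L is not regular.

a^{2^p+k}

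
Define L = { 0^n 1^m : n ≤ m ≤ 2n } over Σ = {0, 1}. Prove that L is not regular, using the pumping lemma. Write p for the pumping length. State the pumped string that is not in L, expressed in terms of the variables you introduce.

0^{p+k} 1^p

Toward a contradiction, assume L is regular with pumping length p.
Take w = 0^p 1^p ∈ L (since p ≤ p ≤ 2p), with |w| = 2p ≥ p.
Write w = xyz as guaranteed by the lemma, with |xy| ≤ p and |y| > 0.
The first p characters of w are 0's, so xy (and hence y) consists only of 0's. Write y = 0^k, 1 ≤ k ≤ p.
Pump with i = 2: xy^2z = 0^{p+k} 1^p. Now n = p+k > p = m, so the condition n ≤ m fails. Thus xy^2z ∉ L.
This is a contradiction; hence L is not regular.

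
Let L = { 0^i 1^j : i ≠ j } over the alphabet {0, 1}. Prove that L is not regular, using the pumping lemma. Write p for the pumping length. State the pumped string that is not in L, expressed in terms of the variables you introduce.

0^{p+p!} 1^{p+p!}

Assume L is regular; let p be its pumping constant.
Choose w = 0^p 1^{p+p!}. Since p ≠ p+p!, w ∈ L; and |w| ≥ p.
Write w = xyz as guaranteed by the lemma, with |xy| ≤ p and y is nonempty.
Because |xy| ≤ p and w begins with p copies of 0, we have y = 0^k with 1 ≤ k ≤ p.
Since 1 ≤ k ≤ p, k divides p!; set t = 1 + p!/k. Then xy^t z has p + (p!/k)·k = p + p! copies of 0. Now the 0-count equals the 1-count, so i ≠ j fails. So xy^t z = 0^{p+p!} 1^{p+p!} ∉ L.
This is a contradiction; hence L is not regular.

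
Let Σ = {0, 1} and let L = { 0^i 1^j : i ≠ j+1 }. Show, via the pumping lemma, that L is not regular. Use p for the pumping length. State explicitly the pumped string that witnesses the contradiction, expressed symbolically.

Assume L is regular; let p be its pumping constant.
Choose w = 0^p 1^{p+p!-1}. Since p ≠ (p+p!-1)+1 = p+p!, w ∈ L; and |w| ≥ p.
By the pumping lemma, w = xyz with |xy| ≤ p and |y| ≥ 1.
The first p characters of w are 0's, so xy (and hence y) consists only of 0's. Write y = 0^k, 1 ≤ k ≤ p.
Since 1 ≤ k ≤ p, k divides p!; set t = 1 + p!/k. Then xy^t z has p + (p!/k)·k = p + p! copies of 0. Now the 0-count is p+p! and (1-count)+1 = (p+p!-1)+1 = p+p!, so i ≠ j+1 fails. So xy^t z = 0^{p+p!} 1^{p+p!-1} ∉ L.
Contradiction. Therefore L is not regular.

0^{p+p!} 1^{p+p!-1}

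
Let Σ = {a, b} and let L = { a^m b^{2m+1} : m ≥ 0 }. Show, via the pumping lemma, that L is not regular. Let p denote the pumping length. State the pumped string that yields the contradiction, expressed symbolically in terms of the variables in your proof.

Assume L is regular. Let p be the pumping length given by the pumping lemma.
Take w = a^p b^{2p+1}. Then w ∈ L and |w| = 3p+1 ≥ p.
By the pumping lemma, w = xyz with |xy| ≤ p and |y| > 0.
Since the first p symbols of w are all a's and |xy| ≤ p, y lies entirely in the leading a-block: y = a^k for some k with 1 ≤ k ≤ p.
Pump with i = 2: xy^2z = a^{p+k} b^{2p+1}. For this to lie in L we would need 2p+1 = 2(p+k)+1, which forces k = 0. But k ≥ 1, so xy^2z ∉ L.
This is a contradiction; hence L is not regular.

a^{p+k} b^{2p+1}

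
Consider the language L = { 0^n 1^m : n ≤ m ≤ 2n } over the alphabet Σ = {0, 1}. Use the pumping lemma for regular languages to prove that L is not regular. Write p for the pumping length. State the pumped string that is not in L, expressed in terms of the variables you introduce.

0^{p+k} 1^p

Suppose for contradiction that L is regular, and let p be the pumping length.
Take w = 0^p 1^p ∈ L (since p ≤ p ≤ 2p), with |w| = 2p ≥ p.
The pumping lemma gives a decomposition w = xyz where |xy| ≤ p and |y| ≥ 1.
Because |xy| ≤ p and w begins with p copies of 0, we have y = 0^k with 1 ≤ k ≤ p.
Pump with i = 2: xy^2z = 0^{p+k} 1^p. Now n = p+k > p = m, so the condition n ≤ m fails. Thus xy^2z ∉ L.
This is a contradiction; hence L is not regular.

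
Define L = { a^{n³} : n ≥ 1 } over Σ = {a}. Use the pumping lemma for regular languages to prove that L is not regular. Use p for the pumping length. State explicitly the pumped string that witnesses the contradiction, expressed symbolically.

a^{p³+k}

Suppose for contradiction that L is regular, and let p be the pumping length.
Take w = a^{p³} ∈ L with |w| = p³ ≥ p.
By the pumping lemma, w = xyz with |xy| ≤ p and |y| ≥ 1.
Then y = a^k for some k with 1 ≤ k ≤ p.
Pump with i = 2: xy^2z = a^{p³+k}. Since 1 ≤ k ≤ p, p³ < p³+k ≤ p³+p < p³+3p²+3p+1 = (p+1)³, so p³+k is not a perfect cube. So xy^2z ∉ L.
Contradiction. Therefore L is not regular.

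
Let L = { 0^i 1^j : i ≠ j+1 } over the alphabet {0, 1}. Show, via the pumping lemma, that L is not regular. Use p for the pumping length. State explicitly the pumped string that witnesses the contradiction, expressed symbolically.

0^{p+p!} 1^{p+p!-1}

Suppose for contradiction that L is regular, and let p be the pumping length.
Choose w = 0^p 1^{p+p!-1}. Since p ≠ (p+p!-1)+1 = p+p!, w ∈ L; and |w| ≥ p.
The pumping lemma gives a decomposition w = xyz where |xy| ≤ p and |y| > 0.
The first p characters of w are 0's, so xy (and hence y) consists only of 0's. Write y = 0^k, 1 ≤ k ≤ p.
Since 1 ≤ k ≤ p, k divides p!; set t = 1 + p!/k. Then xy^t z has p + (p!/k)·k = p + p! copies of 0. Now the 0-count is p+p! and (1-count)+1 = (p+p!-1)+1 = p+p!, so i ≠ j+1 fails. So xy^t z = 0^{p+p!} 1^{p+p!-1} ∉ L.
This contradicts the pumping lemma, so L is not regular.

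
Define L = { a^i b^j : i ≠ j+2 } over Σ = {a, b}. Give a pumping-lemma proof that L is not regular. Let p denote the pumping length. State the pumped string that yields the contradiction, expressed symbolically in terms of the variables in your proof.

Assume L is regular; let p be its pumping constant.
Choose w = a^p b^{p+p!-2}. Since p ≠ (p+p!-2)+2 = p+p!, w ∈ L; and |w| ≥ p.
By the pumping lemma, w = xyz with |xy| ≤ p and |y| > 0.
Since the first p symbols of w are all a's and |xy| ≤ p, y lies entirely in the leading a-block: y = a^k for some k with 1 ≤ k ≤ p.
Since 1 ≤ k ≤ p, k divides p!; set t = 1 + p!/k. Then xy^t z has p + (p!/k)·k = p + p! copies of a. Now the a-count is p+p! and (b-count)+2 = (p+p!-2)+2 = p+p!, so i ≠ j+2 fails. So xy^t z = a^{p+p!} b^{p+p!-2} ∉ L.
Contradiction. Therefore L is not regular.

a^{p+p!} b^{p+p!-2}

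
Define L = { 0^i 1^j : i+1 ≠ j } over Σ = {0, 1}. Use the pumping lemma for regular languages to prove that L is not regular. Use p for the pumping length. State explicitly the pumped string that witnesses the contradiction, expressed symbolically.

Assume L is regular. Let p be the pumping length given by the pumping lemma.
Choose w = 0^p 1^{p+p!+1}. Since p ≠ (p+p!+1)-1 = p+p!, w ∈ L; and |w| ≥ p.
The pumping lemma gives a decomposition w = xyz where |xy| ≤ p and |y| ≥ 1.
The first p characters of w are 0's, so xy (and hence y) consists only of 0's. Write y = 0^k, 1 ≤ k ≤ p.
Since 1 ≤ k ≤ p, k divides p!; set t = 1 + p!/k. Then xy^t z has p + (p!/k)·k = p + p! copies of 0. Now the 0-count is p+p! and (1-count)-1 = (p+p!+1)-1 = p+p!, so i+1 ≠ j fails. So xy^t z = 0^{p+p!} 1^{p+p!+1} ∉ L.
This contradicts the pumping lemma, so L is not regular.

0^{p+p!} 1^{p+p!+1}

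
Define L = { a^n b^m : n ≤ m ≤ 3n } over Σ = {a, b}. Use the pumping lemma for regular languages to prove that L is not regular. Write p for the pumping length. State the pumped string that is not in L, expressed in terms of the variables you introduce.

a^{p+k} b^p

Assume L is regular; let p be its pumping constant.
Take w = a^p b^p ∈ L (since p ≤ p ≤ 3p), with |w| = 2p ≥ p.
By the pumping lemma, w = xyz with |xy| ≤ p and |y| ≥ 1.
Because |xy| ≤ p and w begins with p copies of a, we have y = a^k with 1 ≤ k ≤ p.
Pump with i = 2: xy^2z = a^{p+k} b^p. Now n = p+k > p = m, so the condition n ≤ m fails. Thus xy^2z ∉ L.
This contradicts the pumping lemma, so L is not regular.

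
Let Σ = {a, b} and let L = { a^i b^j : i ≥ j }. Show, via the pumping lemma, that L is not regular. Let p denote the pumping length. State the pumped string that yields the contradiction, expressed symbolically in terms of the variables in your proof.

Suppose for contradiction that L is regular, and let p be the pumping length.
Choose w = a^p b^p ∈ L, with |w| = 2p ≥ p.
The pumping lemma gives a decomposition w = xyz where |xy| ≤ p and |y| > 0.
The first p characters of w are a's, so xy (and hence y) consists only of a's. Write y = a^k, 1 ≤ k ≤ p.
Consider xy^0z = xz = a^{p-k} b^p. Since k ≥ 1, the a-count p-k is less than p, so i ≥ j fails; thus xz ∉ L.
This contradicts the pumping lemma, so L is not regular.

a^{p-k} b^p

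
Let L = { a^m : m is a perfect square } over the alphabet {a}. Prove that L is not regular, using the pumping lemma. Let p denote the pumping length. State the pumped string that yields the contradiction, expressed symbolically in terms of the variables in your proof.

Suppose for contradiction that L is regular, and let p be the pumping length.
Take w = a^{p²} ∈ L with |w| = p² ≥ p.
Write w = xyz as guaranteed by the lemma, with |xy| ≤ p and y is nonempty.
Then y = a^k for some k with 1 ≤ k ≤ p.
Pump with i = 2: xy^2z = a^{p²+k}. Since 1 ≤ k ≤ p, p² < p²+k ≤ p²+p < (p+1)², so p²+k lies strictly between consecutive squares and is not a perfect square. So xy^2z ∉ L.
Contradiction. Therefore L is not regular.

a^{p²+k}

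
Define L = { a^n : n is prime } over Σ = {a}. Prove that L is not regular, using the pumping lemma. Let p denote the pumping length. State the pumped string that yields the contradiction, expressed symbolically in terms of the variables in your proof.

Assume L is regular; let p be its pumping constant.
Let q be a prime with q ≥ p+2 (infinitely many primes exist), and take w = a^q ∈ L with |w| = q ≥ p.
By the pumping lemma, w = xyz with |xy| ≤ p and |y| > 0.
Then y = a^k for some k with 1 ≤ k ≤ p.
Since 1 ≤ k ≤ p, |xz| = q-k. Pump with i = q+1: |xy^{q+1}z| = (q-k)+(q+1)k = q+qk = q(1+k), which is composite (both factors ≥ 2). So xy^{q+1}z = a^{q(1+k)} ∉ L.
This contradicts the pumping lemma, so L is not regular.

a^{q(1+k)}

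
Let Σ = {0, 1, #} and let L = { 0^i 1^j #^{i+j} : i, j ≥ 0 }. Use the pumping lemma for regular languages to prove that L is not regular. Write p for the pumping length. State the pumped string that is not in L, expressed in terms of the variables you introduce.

0^{p+k} 1^p #^{2p}

Assume L is regular. Let p be the pumping length given by the pumping lemma.
Take w = 0^p 1^p #^{2p} ∈ L (with i=j=p, i+j=2p), |w| = 4p ≥ p.
The pumping lemma gives a decomposition w = xyz where |xy| ≤ p and |y| ≥ 1.
The first p characters of w are 0's, so xy (and hence y) consists only of 0's. Write y = 0^k, 1 ≤ k ≤ p.
Consider xy^2z = 0^{p+k} 1^p #^{2p}. Now the 0- and 1-counts sum to 2p+k, but the #-count is 2p ≠ 2p+k. So xy^2z ∉ L.
Contradiction. Therefore L is not regular.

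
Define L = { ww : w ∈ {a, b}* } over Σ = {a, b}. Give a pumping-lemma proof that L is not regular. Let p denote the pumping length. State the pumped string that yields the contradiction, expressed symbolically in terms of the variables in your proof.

Assume L is regular. Let p be the pumping length given by the pumping lemma.
Take w = a^p b^p a^p b^p = uu where u = a^pb^p; then w ∈ L and |w| = 4p ≥ p.
Write w = xyz as guaranteed by the lemma, with |xy| ≤ p and |y| > 0.
Because |xy| ≤ p and w begins with p copies of a, we have y = a^k with 1 ≤ k ≤ p.
Pump with i = 2: xy^2z = a^{p+k} b^p a^p b^p, of length 4p+k. Suppose this equals vv. The string starts with a and ends with b, so v does too; thus the boundary between the two copies of v is a b→a transition. There is exactly one such transition, at position 2p+k, so |v| = 2p+k and |vv| = 4p+2k ≠ 4p+k since k ≥ 1. So xy^2z ∉ L.
This is a contradiction; hence L is not regular.

a^{p+k} b^p a^p b^p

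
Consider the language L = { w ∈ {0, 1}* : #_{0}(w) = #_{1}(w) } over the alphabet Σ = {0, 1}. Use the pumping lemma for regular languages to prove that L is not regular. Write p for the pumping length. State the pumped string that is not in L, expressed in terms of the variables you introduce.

0^{p+k} 1^p

Assume L is regular. Let p be the pumping length given by the pumping lemma.
Choose w = 0^p 1^p ∈ L with |w| = 2p ≥ p.
By the pumping lemma, w = xyz with |xy| ≤ p and y is nonempty.
Because |xy| ≤ p and w begins with p copies of 0, we have y = 0^k with 1 ≤ k ≤ p.
Pump with i = 2: xy^2z = 0^{p+k} 1^p has p+k occurrences of 0 but only p of 1. Since k ≥ 1 the counts differ, so xy^2z ∉ L.
This is a contradiction; hence L is not regular.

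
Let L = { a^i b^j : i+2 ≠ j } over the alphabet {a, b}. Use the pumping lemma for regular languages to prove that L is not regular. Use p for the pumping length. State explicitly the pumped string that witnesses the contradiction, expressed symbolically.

Toward a contradiction, assume L is regular with pumping length p.
Choose w = a^p b^{p+p!+2}. Since p ≠ (p+p!+2)-2 = p+p!, w ∈ L; and |w| ≥ p.
The pumping lemma gives a decomposition w = xyz where |xy| ≤ p and |y| > 0.
Because |xy| ≤ p and w begins with p copies of a, we have y = a^k with 1 ≤ k ≤ p.
Since 1 ≤ k ≤ p, k divides p!; set t = 1 + p!/k. Then xy^t z has p + (p!/k)·k = p + p! copies of a. Now the a-count is p+p! and (b-count)-2 = (p+p!+2)-2 = p+p!, so i+2 ≠ j fails. So xy^t z = a^{p+p!} b^{p+p!+2} ∉ L.
This is a contradiction; hence L is not regular.

a^{p+p!} b^{p+p!+2}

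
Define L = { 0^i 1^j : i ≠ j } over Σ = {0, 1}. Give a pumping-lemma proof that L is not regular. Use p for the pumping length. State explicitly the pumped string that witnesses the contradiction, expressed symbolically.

0^{p+p!} 1^{p+p!}

Assume L is regular; let p be its pumping constant.
Choose w = 0^p 1^{p+p!}. Since p ≠ p+p!, w ∈ L; and |w| ≥ p.
The pumping lemma gives a decomposition w = xyz where |xy| ≤ p and |y| ≥ 1.
Since the first p symbols of w are all 0's and |xy| ≤ p, y lies entirely in the leading 0-block: y = 0^k for some k with 1 ≤ k ≤ p.
Since 1 ≤ k ≤ p, k divides p!; set t = 1 + p!/k. Then xy^t z has p + (p!/k)·k = p + p! copies of 0. Now the 0-count equals the 1-count, so i ≠ j fails. So xy^t z = 0^{p+p!} 1^{p+p!} ∉ L.
Contradiction. Therefore L is not regular.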